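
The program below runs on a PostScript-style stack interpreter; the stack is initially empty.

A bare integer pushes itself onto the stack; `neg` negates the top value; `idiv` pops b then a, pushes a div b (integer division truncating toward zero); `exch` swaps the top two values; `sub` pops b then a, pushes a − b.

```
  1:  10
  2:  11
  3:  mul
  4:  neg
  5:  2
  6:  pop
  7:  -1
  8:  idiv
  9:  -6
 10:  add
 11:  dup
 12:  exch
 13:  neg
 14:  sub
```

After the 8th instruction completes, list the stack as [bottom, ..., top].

[110]

10   → [10]
11   → [10, 11]
mul  → [110]
neg  → [-110]
2    → [-110, 2]
pop  → [-110]
-1   → [-110, -1]
idiv → [110]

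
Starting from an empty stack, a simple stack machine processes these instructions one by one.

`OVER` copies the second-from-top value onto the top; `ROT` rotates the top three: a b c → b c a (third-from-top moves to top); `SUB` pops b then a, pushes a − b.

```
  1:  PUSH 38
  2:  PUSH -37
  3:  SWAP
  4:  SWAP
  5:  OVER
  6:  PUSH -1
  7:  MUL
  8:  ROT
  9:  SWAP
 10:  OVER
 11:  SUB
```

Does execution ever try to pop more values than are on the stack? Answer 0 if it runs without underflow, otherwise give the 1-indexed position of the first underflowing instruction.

PUSH 38   [38]
PUSH -37  [38, -37]
SWAP      [-37, 38]
SWAP      [38, -37]
OVER      [38, -37, 38]
PUSH -1   [38, -37, 38, -1]
MUL       [38, -37, -38]
ROT       [-37, -38, 38]
SWAP      [-37, 38, -38]
OVER      [-37, 38, -38, 38]
SUB       [-37, 38, -76]

0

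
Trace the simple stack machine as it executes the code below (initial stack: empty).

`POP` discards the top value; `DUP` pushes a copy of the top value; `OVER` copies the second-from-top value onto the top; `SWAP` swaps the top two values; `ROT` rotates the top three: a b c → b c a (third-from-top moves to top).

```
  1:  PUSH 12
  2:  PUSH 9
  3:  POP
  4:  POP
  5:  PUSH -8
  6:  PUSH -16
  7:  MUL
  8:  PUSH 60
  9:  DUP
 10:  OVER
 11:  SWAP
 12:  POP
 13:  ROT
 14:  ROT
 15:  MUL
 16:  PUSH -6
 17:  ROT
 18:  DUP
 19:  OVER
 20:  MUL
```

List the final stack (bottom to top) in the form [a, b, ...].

PUSH 12   12
PUSH 9    12 9
POP       12
POP       (empty)
PUSH -8   -8
PUSH -16  -8 -16
MUL       128
PUSH 60   128 60
DUP       128 60 60
OVER      128 60 60 60
SWAP      128 60 60 60
POP       128 60 60
ROT       60 60 128
ROT       60 128 60
MUL       60 7680
PUSH -6   60 7680 -6
ROT       7680 -6 60
DUP       7680 -6 60 60
OVER      7680 -6 60 60 60
MUL       7680 -6 60 3600

[7680, -6, 60, 3600]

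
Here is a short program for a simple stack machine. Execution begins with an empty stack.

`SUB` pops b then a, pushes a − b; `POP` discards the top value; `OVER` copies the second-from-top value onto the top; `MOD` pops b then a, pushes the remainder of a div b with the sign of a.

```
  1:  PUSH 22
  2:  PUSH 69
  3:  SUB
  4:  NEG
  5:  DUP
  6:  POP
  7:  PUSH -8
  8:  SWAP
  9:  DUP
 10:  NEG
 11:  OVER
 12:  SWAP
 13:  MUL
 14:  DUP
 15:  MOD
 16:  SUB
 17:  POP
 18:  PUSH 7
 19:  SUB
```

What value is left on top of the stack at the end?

PUSH 22 -> [22]
PUSH 69 -> [22, 69]
SUB     -> [-47]
NEG     -> [47]
DUP     -> [47, 47]
POP     -> [47]
PUSH -8 -> [47, -8]
SWAP    -> [-8, 47]
DUP     -> [-8, 47, 47]
NEG     -> [-8, 47, -47]
OVER    -> [-8, 47, -47, 47]
SWAP    -> [-8, 47, 47, -47]
MUL     -> [-8, 47, -2209]
DUP     -> [-8, 47, -2209, -2209]
MOD     -> [-8, 47, 0]
SUB     -> [-8, 47]
POP     -> [-8]
PUSH 7  -> [-8, 7]
SUB     -> [-15]

-15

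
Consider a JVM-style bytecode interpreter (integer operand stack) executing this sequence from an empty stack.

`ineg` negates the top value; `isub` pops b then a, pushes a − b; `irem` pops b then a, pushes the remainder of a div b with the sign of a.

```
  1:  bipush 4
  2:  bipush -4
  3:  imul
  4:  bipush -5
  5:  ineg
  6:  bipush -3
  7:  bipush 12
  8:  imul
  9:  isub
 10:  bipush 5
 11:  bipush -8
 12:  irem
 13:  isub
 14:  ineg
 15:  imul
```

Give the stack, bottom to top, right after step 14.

[-16, -36]

bipush 4   [4]
bipush -4  [4, -4]
imul       [-16]
bipush -5  [-16, -5]
ineg       [-16, 5]
bipush -3  [-16, 5, -3]
bipush 12  [-16, 5, -3, 12]
imul       [-16, 5, -36]
isub       [-16, 41]
bipush 5   [-16, 41, 5]
bipush -8  [-16, 41, 5, -8]
irem       [-16, 41, 5]
isub       [-16, 36]
ineg       [-16, -36]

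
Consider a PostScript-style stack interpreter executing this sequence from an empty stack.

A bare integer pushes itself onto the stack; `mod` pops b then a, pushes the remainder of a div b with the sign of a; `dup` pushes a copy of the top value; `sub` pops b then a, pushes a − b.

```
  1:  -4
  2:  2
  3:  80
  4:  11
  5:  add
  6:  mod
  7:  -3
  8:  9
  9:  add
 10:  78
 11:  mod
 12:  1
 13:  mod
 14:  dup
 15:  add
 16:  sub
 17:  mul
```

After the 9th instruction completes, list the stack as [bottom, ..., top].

-4  -> [-4]
2   -> [-4, 2]
80  -> [-4, 2, 80]
11  -> [-4, 2, 80, 11]
add -> [-4, 2, 91]
mod -> [-4, 2]
-3  -> [-4, 2, -3]
9   -> [-4, 2, -3, 9]
add -> [-4, 2, 6]

[-4, 2, 6]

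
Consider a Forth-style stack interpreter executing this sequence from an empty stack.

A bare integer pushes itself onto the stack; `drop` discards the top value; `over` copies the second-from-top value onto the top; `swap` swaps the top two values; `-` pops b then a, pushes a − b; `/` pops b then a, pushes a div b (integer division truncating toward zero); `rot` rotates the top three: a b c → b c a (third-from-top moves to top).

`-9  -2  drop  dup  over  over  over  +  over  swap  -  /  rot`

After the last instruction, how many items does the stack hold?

-9   → -9
-2   → -9 -2
drop → -9
dup  → -9 -9
over → -9 -9 -9
over → -9 -9 -9 -9
over → -9 -9 -9 -9 -9
+    → -9 -9 -9 -18
over → -9 -9 -9 -18 -9
swap → -9 -9 -9 -9 -18
-    → -9 -9 -9 9
/    → -9 -9 -1
rot  → -9 -1 -9

3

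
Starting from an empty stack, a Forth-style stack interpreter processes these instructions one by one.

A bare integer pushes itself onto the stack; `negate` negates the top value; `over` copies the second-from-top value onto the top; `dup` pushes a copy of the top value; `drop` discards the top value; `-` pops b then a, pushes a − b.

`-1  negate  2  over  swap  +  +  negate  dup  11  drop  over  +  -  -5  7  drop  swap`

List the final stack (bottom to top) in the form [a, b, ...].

[-5, 4]

-1      [-1]
negate  [1]
2       [1, 2]
over    [1, 2, 1]
swap    [1, 1, 2]
+       [1, 3]
+       [4]
negate  [-4]
dup     [-4, -4]
11      [-4, -4, 11]
drop    [-4, -4]
over    [-4, -4, -4]
+       [-4, -8]
-       [4]
-5      [4, -5]
7       [4, -5, 7]
drop    [4, -5]
swap    [-5, 4]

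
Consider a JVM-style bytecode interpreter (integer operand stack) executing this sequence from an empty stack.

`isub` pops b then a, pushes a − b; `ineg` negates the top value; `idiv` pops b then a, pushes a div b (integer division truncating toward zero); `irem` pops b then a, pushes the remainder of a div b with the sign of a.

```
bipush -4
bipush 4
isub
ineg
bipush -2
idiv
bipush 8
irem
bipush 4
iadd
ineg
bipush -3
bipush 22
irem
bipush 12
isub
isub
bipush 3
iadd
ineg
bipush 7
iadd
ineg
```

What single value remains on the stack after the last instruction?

bipush -4 → [-4]
bipush 4  → [-4, 4]
isub      → [-8]
ineg      → [8]
bipush -2 → [8, -2]
idiv      → [-4]
bipush 8  → [-4, 8]
irem      → [-4]
bipush 4  → [-4, 4]
iadd      → [0]
ineg      → [0]
bipush -3 → [0, -3]
bipush 22 → [0, -3, 22]
irem      → [0, -3]
bipush 12 → [0, -3, 12]
isub      → [0, -15]
isub      → [15]
bipush 3  → [15, 3]
iadd      → [18]
ineg      → [-18]
bipush 7  → [-18, 7]
iadd      → [-11]
ineg      → [11]

11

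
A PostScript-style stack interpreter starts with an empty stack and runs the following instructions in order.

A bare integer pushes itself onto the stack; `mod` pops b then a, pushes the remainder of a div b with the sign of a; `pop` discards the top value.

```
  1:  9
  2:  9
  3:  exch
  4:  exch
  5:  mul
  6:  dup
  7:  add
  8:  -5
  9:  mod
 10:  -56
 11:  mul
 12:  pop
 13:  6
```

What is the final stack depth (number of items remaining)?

1

9    → [9]
9    → [9, 9]
exch → [9, 9]
exch → [9, 9]
mul  → [81]
dup  → [81, 81]
add  → [162]
-5   → [162, -5]
mod  → [2]
-56  → [2, -56]
mul  → [-112]
pop  → []
6    → [6]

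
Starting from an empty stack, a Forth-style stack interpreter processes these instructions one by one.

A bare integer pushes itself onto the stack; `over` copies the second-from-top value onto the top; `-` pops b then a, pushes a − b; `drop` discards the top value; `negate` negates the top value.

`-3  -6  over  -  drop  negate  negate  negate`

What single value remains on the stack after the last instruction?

3

-3      -3
-6      -3 -6
over    -3 -6 -3
-       -3 -3
drop    -3
negate  3
negate  -3
negate  3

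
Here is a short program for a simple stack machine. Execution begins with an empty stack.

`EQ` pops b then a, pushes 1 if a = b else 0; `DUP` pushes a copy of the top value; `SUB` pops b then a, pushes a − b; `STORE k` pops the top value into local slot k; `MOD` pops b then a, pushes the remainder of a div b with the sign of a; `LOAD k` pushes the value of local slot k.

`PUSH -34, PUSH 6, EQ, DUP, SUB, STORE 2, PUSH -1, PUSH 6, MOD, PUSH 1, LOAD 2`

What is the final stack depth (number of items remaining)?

PUSH -34 -> -34
PUSH 6   -> -34 6
EQ       -> 0
DUP      -> 0 0
SUB      -> 0
STORE 2  -> (empty)
PUSH -1  -> -1
PUSH 6   -> -1 6
MOD      -> -1
PUSH 1   -> -1 1
LOAD 2   -> -1 1 0

3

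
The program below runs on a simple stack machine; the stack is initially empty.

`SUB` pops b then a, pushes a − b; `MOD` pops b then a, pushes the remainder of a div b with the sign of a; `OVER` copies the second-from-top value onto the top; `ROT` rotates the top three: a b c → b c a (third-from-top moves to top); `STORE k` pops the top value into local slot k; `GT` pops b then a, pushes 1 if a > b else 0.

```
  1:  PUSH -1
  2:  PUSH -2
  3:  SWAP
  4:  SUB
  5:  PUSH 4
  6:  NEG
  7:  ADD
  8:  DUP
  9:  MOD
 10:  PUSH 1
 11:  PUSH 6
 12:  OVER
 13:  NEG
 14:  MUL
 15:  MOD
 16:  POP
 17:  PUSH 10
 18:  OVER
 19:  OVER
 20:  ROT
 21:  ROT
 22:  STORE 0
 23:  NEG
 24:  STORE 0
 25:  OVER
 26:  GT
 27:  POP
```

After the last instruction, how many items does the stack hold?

PUSH -1 : -1
PUSH -2 : -1 -2
SWAP    : -2 -1
SUB     : -1
PUSH 4  : -1 4
NEG     : -1 -4
ADD     : -5
DUP     : -5 -5
MOD     : 0
PUSH 1  : 0 1
PUSH 6  : 0 1 6
OVER    : 0 1 6 1
NEG     : 0 1 6 -1
MUL     : 0 1 -6
MOD     : 0 1
POP     : 0
PUSH 10 : 0 10
OVER    : 0 10 0
OVER    : 0 10 0 10
ROT     : 0 0 10 10
ROT     : 0 10 10 0
STORE 0 : 0 10 10
NEG     : 0 10 -10
STORE 0 : 0 10
OVER    : 0 10 0
GT      : 0 1
POP     : 0

1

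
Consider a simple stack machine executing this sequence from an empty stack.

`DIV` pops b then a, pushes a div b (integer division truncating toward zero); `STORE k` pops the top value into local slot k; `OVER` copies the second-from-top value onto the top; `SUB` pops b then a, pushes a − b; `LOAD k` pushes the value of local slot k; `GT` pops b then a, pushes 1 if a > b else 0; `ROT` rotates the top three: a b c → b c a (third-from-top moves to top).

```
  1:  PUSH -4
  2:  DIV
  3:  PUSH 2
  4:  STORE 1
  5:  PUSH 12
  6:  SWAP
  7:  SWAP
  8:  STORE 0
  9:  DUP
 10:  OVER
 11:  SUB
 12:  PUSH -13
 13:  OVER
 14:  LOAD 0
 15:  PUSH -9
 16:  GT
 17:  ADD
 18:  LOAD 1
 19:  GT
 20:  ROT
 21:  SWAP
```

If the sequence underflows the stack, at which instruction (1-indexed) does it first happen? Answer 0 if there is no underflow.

PUSH -4 → -4
DIV  — needs 2 operands, stack has 1 → underflow

2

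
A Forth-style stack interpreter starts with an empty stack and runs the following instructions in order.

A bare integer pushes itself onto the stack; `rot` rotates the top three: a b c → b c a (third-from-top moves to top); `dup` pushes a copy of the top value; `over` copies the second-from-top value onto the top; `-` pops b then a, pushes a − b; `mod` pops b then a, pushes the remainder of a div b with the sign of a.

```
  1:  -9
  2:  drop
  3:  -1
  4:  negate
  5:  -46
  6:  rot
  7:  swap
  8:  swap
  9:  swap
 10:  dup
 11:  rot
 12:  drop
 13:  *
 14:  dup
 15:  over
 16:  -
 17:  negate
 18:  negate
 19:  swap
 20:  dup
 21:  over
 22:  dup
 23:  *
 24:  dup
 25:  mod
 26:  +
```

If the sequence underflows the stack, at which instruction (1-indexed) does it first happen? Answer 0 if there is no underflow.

-9     : -9
drop   : (empty)
-1     : -1
negate : 1
-46    : 1 -46
rot  — needs 3 operands, stack has 2 → underflow

6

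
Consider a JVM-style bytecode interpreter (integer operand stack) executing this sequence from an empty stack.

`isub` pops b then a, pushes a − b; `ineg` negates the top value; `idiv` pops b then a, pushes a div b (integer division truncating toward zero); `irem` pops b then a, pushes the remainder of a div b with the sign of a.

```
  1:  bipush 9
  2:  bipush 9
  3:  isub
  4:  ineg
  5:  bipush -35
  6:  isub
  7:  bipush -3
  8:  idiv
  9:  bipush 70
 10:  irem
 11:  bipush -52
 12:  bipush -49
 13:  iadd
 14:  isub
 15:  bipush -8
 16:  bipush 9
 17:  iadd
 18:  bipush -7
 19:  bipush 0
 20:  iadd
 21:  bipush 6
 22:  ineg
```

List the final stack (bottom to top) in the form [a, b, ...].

bipush 9   → 9
bipush 9   → 9 9
isub       → 0
ineg       → 0
bipush -35 → 0 -35
isub       → 35
bipush -3  → 35 -3
idiv       → -11
bipush 70  → -11 70
irem       → -11
bipush -52 → -11 -52
bipush -49 → -11 -52 -49
iadd       → -11 -101
isub       → 90
bipush -8  → 90 -8
bipush 9   → 90 -8 9
iadd       → 90 1
bipush -7  → 90 1 -7
bipush 0   → 90 1 -7 0
iadd       → 90 1 -7
bipush 6   → 90 1 -7 6
ineg       → 90 1 -7 -6

[90, 1, -7, -6]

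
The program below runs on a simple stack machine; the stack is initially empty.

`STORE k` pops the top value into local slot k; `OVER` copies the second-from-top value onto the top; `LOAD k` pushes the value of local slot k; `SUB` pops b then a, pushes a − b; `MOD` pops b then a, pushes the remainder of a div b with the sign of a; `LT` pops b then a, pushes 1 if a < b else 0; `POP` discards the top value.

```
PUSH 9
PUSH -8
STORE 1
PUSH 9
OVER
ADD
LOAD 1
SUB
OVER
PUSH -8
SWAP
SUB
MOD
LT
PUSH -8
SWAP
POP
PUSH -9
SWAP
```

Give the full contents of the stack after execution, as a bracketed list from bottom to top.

[-9, -8]

PUSH 9  -> [9]
PUSH -8 -> [9, -8]
STORE 1 -> [9]
PUSH 9  -> [9, 9]
OVER    -> [9, 9, 9]
ADD     -> [9, 18]
LOAD 1  -> [9, 18, -8]
SUB     -> [9, 26]
OVER    -> [9, 26, 9]
PUSH -8 -> [9, 26, 9, -8]
SWAP    -> [9, 26, -8, 9]
SUB     -> [9, 26, -17]
MOD     -> [9, 9]
LT      -> [0]
PUSH -8 -> [0, -8]
SWAP    -> [-8, 0]
POP     -> [-8]
PUSH -9 -> [-8, -9]
SWAP    -> [-9, -8]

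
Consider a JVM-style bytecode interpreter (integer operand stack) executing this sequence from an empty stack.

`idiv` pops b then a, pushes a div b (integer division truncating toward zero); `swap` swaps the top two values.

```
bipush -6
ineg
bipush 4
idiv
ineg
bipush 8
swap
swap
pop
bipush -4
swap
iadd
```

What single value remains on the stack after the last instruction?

bipush -6 → -6
ineg      → 6
bipush 4  → 6 4
idiv      → 1
ineg      → -1
bipush 8  → -1 8
swap      → 8 -1
swap      → -1 8
pop       → -1
bipush -4 → -1 -4
swap      → -4 -1
iadd      → -5

-5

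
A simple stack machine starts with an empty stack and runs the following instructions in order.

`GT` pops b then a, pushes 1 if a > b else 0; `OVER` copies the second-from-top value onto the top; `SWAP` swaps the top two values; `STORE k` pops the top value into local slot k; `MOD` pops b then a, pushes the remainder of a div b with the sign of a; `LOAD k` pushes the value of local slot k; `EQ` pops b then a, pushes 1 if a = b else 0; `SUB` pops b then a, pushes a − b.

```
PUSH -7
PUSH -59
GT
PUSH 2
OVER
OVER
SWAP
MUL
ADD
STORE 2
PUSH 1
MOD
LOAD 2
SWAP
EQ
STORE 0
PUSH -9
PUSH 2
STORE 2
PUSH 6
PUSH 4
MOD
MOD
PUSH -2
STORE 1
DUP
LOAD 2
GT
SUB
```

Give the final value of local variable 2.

2

PUSH -7   [-7]
PUSH -59  [-7, -59]
GT        [1]
PUSH 2    [1, 2]
OVER      [1, 2, 1]
OVER      [1, 2, 1, 2]
SWAP      [1, 2, 2, 1]
MUL       [1, 2, 2]
ADD       [1, 4]
STORE 2   [1]
PUSH 1    [1, 1]
MOD       [0]
LOAD 2    [0, 4]
SWAP      [4, 0]
EQ        [0]
STORE 0   []
PUSH -9   [-9]
PUSH 2    [-9, 2]
STORE 2   [-9]
PUSH 6    [-9, 6]
PUSH 4    [-9, 6, 4]
MOD       [-9, 2]
MOD       [-1]
PUSH -2   [-1, -2]
STORE 1   [-1]
DUP       [-1, -1]
LOAD 2    [-1, -1, 2]
GT        [-1, 0]
SUB       [-1]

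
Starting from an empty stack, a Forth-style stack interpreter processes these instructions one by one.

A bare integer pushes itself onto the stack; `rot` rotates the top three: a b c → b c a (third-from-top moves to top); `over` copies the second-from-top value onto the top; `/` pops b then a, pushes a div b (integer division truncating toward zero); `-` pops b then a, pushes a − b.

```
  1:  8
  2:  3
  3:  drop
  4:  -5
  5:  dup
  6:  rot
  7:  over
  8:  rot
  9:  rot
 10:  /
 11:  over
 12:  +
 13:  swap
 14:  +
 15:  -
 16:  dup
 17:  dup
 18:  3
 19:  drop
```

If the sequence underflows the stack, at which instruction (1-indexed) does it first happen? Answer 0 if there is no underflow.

8    → [8]
3    → [8, 3]
drop → [8]
-5   → [8, -5]
dup  → [8, -5, -5]
rot  → [-5, -5, 8]
over → [-5, -5, 8, -5]
rot  → [-5, 8, -5, -5]
rot  → [-5, -5, -5, 8]
/    → [-5, -5, 0]
over → [-5, -5, 0, -5]
+    → [-5, -5, -5]
swap → [-5, -5, -5]
+    → [-5, -10]
-    → [5]
dup  → [5, 5]
dup  → [5, 5, 5]
3    → [5, 5, 5, 3]
drop → [5, 5, 5]

0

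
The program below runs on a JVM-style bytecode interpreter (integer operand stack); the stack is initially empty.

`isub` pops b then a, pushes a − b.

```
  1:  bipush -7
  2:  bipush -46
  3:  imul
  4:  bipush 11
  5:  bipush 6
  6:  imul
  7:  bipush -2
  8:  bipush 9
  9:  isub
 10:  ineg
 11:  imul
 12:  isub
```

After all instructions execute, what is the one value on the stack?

bipush -7   [-7]
bipush -46  [-7, -46]
imul        [322]
bipush 11   [322, 11]
bipush 6    [322, 11, 6]
imul        [322, 66]
bipush -2   [322, 66, -2]
bipush 9    [322, 66, -2, 9]
isub        [322, 66, -11]
ineg        [322, 66, 11]
imul        [322, 726]
isub        [-404]

-404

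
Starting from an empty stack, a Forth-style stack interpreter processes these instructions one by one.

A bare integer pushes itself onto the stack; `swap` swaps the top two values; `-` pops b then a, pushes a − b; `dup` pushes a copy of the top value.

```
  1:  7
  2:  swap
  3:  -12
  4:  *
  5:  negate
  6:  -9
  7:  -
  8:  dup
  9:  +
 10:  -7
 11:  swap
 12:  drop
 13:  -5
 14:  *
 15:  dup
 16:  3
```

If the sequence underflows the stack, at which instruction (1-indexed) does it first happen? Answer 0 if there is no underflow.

2

7 → 7
swap  — needs 2 operands, stack has 1 → underflow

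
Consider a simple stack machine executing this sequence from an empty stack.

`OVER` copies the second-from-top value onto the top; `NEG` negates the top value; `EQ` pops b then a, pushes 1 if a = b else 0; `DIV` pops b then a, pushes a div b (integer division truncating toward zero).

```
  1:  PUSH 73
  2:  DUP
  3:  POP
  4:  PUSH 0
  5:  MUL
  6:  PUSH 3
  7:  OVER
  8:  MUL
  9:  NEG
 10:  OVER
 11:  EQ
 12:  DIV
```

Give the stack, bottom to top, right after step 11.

[0, 1]

PUSH 73 → [73]
DUP     → [73, 73]
POP     → [73]
PUSH 0  → [73, 0]
MUL     → [0]
PUSH 3  → [0, 3]
OVER    → [0, 3, 0]
MUL     → [0, 0]
NEG     → [0, 0]
OVER    → [0, 0, 0]
EQ      → [0, 1]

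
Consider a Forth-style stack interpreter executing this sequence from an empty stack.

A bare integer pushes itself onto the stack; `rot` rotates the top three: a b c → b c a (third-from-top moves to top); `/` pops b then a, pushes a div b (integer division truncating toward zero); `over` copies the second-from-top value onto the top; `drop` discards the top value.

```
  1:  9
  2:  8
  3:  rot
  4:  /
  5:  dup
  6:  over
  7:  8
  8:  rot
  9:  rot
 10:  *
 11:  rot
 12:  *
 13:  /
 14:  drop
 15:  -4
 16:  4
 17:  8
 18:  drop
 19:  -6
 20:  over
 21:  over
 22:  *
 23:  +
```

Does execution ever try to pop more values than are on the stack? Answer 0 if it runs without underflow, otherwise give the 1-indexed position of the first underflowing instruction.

9  [9]
8  [9, 8]
rot  — needs 3 operands, stack has 2 → underflow

3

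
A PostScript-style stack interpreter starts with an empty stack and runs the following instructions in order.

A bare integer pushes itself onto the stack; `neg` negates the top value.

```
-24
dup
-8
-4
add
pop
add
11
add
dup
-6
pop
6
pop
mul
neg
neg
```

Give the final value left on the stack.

-24 -> [-24]
dup -> [-24, -24]
-8  -> [-24, -24, -8]
-4  -> [-24, -24, -8, -4]
add -> [-24, -24, -12]
pop -> [-24, -24]
add -> [-48]
11  -> [-48, 11]
add -> [-37]
dup -> [-37, -37]
-6  -> [-37, -37, -6]
pop -> [-37, -37]
6   -> [-37, -37, 6]
pop -> [-37, -37]
mul -> [1369]
neg -> [-1369]
neg -> [1369]

1369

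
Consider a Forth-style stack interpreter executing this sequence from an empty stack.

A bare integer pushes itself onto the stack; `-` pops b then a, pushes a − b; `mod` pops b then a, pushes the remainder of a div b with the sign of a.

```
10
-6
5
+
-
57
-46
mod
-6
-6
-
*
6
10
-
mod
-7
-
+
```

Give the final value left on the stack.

10   [10]
-6   [10, -6]
5    [10, -6, 5]
+    [10, -1]
-    [11]
57   [11, 57]
-46  [11, 57, -46]
mod  [11, 11]
-6   [11, 11, -6]
-6   [11, 11, -6, -6]
-    [11, 11, 0]
*    [11, 0]
6    [11, 0, 6]
10   [11, 0, 6, 10]
-    [11, 0, -4]
mod  [11, 0]
-7   [11, 0, -7]
-    [11, 7]
+    [18]

18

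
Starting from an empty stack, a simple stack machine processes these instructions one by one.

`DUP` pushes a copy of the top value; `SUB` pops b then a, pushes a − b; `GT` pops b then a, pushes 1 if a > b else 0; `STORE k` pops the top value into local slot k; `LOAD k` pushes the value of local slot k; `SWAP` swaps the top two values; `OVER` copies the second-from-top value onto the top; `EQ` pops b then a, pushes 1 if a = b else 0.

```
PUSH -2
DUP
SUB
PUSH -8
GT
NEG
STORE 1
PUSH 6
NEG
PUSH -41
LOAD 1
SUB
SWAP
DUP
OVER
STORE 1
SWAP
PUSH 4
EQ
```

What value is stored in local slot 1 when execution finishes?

PUSH -2  → -2
DUP      → -2 -2
SUB      → 0
PUSH -8  → 0 -8
GT       → 1
NEG      → -1
STORE 1  → (empty)
PUSH 6   → 6
NEG      → -6
PUSH -41 → -6 -41
LOAD 1   → -6 -41 -1
SUB      → -6 -40
SWAP     → -40 -6
DUP      → -40 -6 -6
OVER     → -40 -6 -6 -6
STORE 1  → -40 -6 -6
SWAP     → -40 -6 -6
PUSH 4   → -40 -6 -6 4
EQ       → -40 -6 0

-6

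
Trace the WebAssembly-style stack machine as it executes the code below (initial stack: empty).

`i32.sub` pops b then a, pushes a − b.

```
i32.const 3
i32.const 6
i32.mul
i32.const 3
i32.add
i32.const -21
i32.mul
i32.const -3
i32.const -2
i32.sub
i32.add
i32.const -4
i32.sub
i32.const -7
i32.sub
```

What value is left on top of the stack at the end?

-431

i32.const 3   → [3]
i32.const 6   → [3, 6]
i32.mul       → [18]
i32.const 3   → [18, 3]
i32.add       → [21]
i32.const -21 → [21, -21]
i32.mul       → [-441]
i32.const -3  → [-441, -3]
i32.const -2  → [-441, -3, -2]
i32.sub       → [-441, -1]
i32.add       → [-442]
i32.const -4  → [-442, -4]
i32.sub       → [-438]
i32.const -7  → [-438, -7]
i32.sub       → [-431]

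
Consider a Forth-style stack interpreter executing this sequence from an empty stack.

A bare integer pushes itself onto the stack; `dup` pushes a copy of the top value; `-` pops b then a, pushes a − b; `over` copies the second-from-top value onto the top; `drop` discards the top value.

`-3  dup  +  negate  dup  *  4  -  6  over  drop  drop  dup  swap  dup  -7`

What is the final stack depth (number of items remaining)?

4

-3     : [-3]
dup    : [-3, -3]
+      : [-6]
negate : [6]
dup    : [6, 6]
*      : [36]
4      : [36, 4]
-      : [32]
6      : [32, 6]
over   : [32, 6, 32]
drop   : [32, 6]
drop   : [32]
dup    : [32, 32]
swap   : [32, 32]
dup    : [32, 32, 32]
-7     : [32, 32, 32, -7]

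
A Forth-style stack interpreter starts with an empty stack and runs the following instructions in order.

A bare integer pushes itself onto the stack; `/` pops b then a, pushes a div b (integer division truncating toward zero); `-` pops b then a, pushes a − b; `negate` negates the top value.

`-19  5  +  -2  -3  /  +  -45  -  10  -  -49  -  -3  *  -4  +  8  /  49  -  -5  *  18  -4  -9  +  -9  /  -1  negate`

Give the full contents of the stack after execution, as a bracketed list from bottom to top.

-19    → -19
5      → -19 5
+      → -14
-2     → -14 -2
-3     → -14 -2 -3
/      → -14 0
+      → -14
-45    → -14 -45
-      → 31
10     → 31 10
-      → 21
-49    → 21 -49
-      → 70
-3     → 70 -3
*      → -210
-4     → -210 -4
+      → -214
8      → -214 8
/      → -26
49     → -26 49
-      → -75
-5     → -75 -5
*      → 375
18     → 375 18
-4     → 375 18 -4
-9     → 375 18 -4 -9
+      → 375 18 -13
-9     → 375 18 -13 -9
/      → 375 18 1
-1     → 375 18 1 -1
negate → 375 18 1 1

[375, 18, 1, 1]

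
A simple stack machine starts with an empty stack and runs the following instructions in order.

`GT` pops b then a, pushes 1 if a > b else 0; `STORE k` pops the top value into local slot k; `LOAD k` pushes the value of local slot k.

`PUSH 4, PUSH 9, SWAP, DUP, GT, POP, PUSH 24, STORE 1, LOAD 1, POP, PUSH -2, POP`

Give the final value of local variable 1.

24

PUSH 4  -> [4]
PUSH 9  -> [4, 9]
SWAP    -> [9, 4]
DUP     -> [9, 4, 4]
GT      -> [9, 0]
POP     -> [9]
PUSH 24 -> [9, 24]
STORE 1 -> [9]
LOAD 1  -> [9, 24]
POP     -> [9]
PUSH -2 -> [9, -2]
POP     -> [9]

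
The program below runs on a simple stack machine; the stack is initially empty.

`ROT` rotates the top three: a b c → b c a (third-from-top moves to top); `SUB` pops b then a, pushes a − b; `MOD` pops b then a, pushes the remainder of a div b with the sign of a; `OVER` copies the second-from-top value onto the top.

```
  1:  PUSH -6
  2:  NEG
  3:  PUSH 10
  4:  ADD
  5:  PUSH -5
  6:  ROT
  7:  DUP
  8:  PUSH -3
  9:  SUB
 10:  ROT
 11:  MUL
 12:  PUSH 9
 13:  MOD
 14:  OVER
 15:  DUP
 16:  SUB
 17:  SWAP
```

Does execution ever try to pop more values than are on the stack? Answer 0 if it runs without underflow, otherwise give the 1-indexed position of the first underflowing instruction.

6

PUSH -6 : [-6]
NEG     : [6]
PUSH 10 : [6, 10]
ADD     : [16]
PUSH -5 : [16, -5]
ROT  — needs 3 operands, stack has 2 → underflow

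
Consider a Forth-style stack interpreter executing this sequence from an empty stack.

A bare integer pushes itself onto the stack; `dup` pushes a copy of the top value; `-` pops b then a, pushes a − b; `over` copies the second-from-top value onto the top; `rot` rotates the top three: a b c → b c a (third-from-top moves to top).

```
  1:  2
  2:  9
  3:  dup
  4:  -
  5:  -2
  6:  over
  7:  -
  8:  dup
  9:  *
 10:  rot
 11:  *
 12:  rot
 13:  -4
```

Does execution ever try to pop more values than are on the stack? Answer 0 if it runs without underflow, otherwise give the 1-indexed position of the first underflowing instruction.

12

2    : [2]
9    : [2, 9]
dup  : [2, 9, 9]
-    : [2, 0]
-2   : [2, 0, -2]
over : [2, 0, -2, 0]
-    : [2, 0, -2]
dup  : [2, 0, -2, -2]
*    : [2, 0, 4]
rot  : [0, 4, 2]
*    : [0, 8]
rot  — needs 3 operands, stack has 2 → underflow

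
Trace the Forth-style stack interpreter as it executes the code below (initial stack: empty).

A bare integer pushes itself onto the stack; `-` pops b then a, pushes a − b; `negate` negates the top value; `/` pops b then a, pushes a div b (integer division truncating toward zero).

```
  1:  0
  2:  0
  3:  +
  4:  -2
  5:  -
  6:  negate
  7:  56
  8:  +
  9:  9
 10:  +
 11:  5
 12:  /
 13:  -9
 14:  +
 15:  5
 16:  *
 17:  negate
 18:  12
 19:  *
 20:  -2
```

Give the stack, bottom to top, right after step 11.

0      → 0
0      → 0 0
+      → 0
-2     → 0 -2
-      → 2
negate → -2
56     → -2 56
+      → 54
9      → 54 9
+      → 63
5      → 63 5

[63, 5]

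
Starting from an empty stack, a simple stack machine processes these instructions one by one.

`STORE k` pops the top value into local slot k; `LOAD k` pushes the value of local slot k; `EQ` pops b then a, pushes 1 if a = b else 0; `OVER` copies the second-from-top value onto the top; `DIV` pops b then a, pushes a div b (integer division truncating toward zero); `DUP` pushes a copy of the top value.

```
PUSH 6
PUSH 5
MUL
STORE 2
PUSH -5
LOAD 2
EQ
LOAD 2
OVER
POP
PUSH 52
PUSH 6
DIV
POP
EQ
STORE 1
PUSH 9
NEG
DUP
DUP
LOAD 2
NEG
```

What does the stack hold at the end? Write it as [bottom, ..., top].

[-9, -9, -9, -30]

PUSH 6  -> [6]
PUSH 5  -> [6, 5]
MUL     -> [30]
STORE 2 -> []
PUSH -5 -> [-5]
LOAD 2  -> [-5, 30]
EQ      -> [0]
LOAD 2  -> [0, 30]
OVER    -> [0, 30, 0]
POP     -> [0, 30]
PUSH 52 -> [0, 30, 52]
PUSH 6  -> [0, 30, 52, 6]
DIV     -> [0, 30, 8]
POP     -> [0, 30]
EQ      -> [0]
STORE 1 -> []
PUSH 9  -> [9]
NEG     -> [-9]
DUP     -> [-9, -9]
DUP     -> [-9, -9, -9]
LOAD 2  -> [-9, -9, -9, 30]
NEG     -> [-9, -9, -9, -30]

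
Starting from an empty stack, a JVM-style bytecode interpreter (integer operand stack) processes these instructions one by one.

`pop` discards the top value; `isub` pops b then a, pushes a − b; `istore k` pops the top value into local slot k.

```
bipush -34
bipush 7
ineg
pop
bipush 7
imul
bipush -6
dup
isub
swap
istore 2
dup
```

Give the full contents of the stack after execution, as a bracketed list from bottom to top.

bipush -34  -34
bipush 7    -34 7
ineg        -34 -7
pop         -34
bipush 7    -34 7
imul        -238
bipush -6   -238 -6
dup         -238 -6 -6
isub        -238 0
swap        0 -238
istore 2    0
dup         0 0

[0, 0]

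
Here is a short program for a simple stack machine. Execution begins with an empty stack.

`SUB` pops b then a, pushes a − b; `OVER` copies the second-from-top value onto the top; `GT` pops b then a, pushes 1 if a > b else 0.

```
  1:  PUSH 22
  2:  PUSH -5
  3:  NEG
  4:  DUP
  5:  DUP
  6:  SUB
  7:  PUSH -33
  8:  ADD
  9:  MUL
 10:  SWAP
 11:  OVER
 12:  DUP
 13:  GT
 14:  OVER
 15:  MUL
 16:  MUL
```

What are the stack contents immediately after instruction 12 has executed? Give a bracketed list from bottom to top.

PUSH 22  -> [22]
PUSH -5  -> [22, -5]
NEG      -> [22, 5]
DUP      -> [22, 5, 5]
DUP      -> [22, 5, 5, 5]
SUB      -> [22, 5, 0]
PUSH -33 -> [22, 5, 0, -33]
ADD      -> [22, 5, -33]
MUL      -> [22, -165]
SWAP     -> [-165, 22]
OVER     -> [-165, 22, -165]
DUP      -> [-165, 22, -165, -165]

[-165, 22, -165, -165]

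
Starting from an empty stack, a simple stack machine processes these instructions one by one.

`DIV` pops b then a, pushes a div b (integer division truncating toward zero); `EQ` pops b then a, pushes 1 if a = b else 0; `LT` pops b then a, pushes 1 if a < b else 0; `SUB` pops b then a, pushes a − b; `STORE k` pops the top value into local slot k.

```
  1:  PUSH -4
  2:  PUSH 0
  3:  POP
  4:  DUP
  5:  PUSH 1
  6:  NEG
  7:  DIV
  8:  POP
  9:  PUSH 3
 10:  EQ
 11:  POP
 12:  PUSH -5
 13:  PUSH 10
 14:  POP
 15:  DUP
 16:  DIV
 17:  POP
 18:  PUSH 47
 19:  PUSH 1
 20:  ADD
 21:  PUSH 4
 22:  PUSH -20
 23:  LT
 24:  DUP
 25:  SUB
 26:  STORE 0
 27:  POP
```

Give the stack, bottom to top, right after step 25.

[48, 0]

PUSH -4   [-4]
PUSH 0    [-4, 0]
POP       [-4]
DUP       [-4, -4]
PUSH 1    [-4, -4, 1]
NEG       [-4, -4, -1]
DIV       [-4, 4]
POP       [-4]
PUSH 3    [-4, 3]
EQ        [0]
POP       []
PUSH -5   [-5]
PUSH 10   [-5, 10]
POP       [-5]
DUP       [-5, -5]
DIV       [1]
POP       []
PUSH 47   [47]
PUSH 1    [47, 1]
ADD       [48]
PUSH 4    [48, 4]
PUSH -20  [48, 4, -20]
LT        [48, 0]
DUP       [48, 0, 0]
SUB       [48, 0]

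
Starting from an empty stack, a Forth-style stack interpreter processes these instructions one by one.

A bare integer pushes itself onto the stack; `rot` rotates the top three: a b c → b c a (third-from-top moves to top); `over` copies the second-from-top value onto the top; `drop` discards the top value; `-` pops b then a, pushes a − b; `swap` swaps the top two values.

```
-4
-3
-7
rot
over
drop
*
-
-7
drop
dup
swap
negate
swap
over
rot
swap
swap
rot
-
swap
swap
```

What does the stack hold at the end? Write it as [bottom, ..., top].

[31, 62]

-4     -> -4
-3     -> -4 -3
-7     -> -4 -3 -7
rot    -> -3 -7 -4
over   -> -3 -7 -4 -7
drop   -> -3 -7 -4
*      -> -3 28
-      -> -31
-7     -> -31 -7
drop   -> -31
dup    -> -31 -31
swap   -> -31 -31
negate -> -31 31
swap   -> 31 -31
over   -> 31 -31 31
rot    -> -31 31 31
swap   -> -31 31 31
swap   -> -31 31 31
rot    -> 31 31 -31
-      -> 31 62
swap   -> 62 31
swap   -> 31 62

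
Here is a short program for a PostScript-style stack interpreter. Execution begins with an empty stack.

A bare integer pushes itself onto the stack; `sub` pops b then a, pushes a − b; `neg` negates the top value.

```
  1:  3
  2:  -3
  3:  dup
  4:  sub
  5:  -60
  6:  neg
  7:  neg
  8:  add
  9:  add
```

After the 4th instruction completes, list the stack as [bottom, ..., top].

[3, 0]

3   : 3
-3  : 3 -3
dup : 3 -3 -3
sub : 3 0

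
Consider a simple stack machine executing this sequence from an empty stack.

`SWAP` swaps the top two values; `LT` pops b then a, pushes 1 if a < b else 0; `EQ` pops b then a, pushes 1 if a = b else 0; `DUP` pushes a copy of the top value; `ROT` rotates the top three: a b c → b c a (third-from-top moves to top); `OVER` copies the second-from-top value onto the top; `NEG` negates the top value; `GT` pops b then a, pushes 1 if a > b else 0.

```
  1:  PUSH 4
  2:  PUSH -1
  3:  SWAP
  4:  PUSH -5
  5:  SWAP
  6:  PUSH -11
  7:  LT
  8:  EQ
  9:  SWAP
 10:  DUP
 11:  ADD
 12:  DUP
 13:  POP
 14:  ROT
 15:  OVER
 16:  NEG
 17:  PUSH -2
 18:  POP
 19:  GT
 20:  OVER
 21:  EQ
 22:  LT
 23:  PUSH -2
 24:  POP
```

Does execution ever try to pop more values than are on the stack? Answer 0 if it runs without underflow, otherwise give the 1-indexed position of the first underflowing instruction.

PUSH 4   → [4]
PUSH -1  → [4, -1]
SWAP     → [-1, 4]
PUSH -5  → [-1, 4, -5]
SWAP     → [-1, -5, 4]
PUSH -11 → [-1, -5, 4, -11]
LT       → [-1, -5, 0]
EQ       → [-1, 0]
SWAP     → [0, -1]
DUP      → [0, -1, -1]
ADD      → [0, -2]
DUP      → [0, -2, -2]
POP      → [0, -2]
ROT  — needs 3 operands, stack has 2 → underflow

14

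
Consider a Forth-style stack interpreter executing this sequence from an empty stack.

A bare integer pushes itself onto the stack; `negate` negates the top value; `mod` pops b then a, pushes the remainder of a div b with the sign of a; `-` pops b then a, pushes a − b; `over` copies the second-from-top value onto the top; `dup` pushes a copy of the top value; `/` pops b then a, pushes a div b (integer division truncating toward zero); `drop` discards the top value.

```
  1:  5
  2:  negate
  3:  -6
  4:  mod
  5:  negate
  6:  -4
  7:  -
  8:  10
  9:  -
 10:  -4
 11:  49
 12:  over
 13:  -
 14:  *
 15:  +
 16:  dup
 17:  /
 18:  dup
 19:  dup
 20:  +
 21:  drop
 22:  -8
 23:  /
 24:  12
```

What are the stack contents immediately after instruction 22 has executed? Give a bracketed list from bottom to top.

[1, -8]

5      : [5]
negate : [-5]
-6     : [-5, -6]
mod    : [-5]
negate : [5]
-4     : [5, -4]
-      : [9]
10     : [9, 10]
-      : [-1]
-4     : [-1, -4]
49     : [-1, -4, 49]
over   : [-1, -4, 49, -4]
-      : [-1, -4, 53]
*      : [-1, -212]
+      : [-213]
dup    : [-213, -213]
/      : [1]
dup    : [1, 1]
dup    : [1, 1, 1]
+      : [1, 2]
drop   : [1]
-8     : [1, -8]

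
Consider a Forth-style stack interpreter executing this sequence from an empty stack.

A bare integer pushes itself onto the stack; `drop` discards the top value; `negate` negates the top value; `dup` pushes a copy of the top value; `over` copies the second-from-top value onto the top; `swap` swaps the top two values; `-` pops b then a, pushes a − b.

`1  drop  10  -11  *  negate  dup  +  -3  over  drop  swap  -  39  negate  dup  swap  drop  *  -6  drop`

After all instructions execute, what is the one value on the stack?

8697

1       [1]
drop    []
10      [10]
-11     [10, -11]
*       [-110]
negate  [110]
dup     [110, 110]
+       [220]
-3      [220, -3]
over    [220, -3, 220]
drop    [220, -3]
swap    [-3, 220]
-       [-223]
39      [-223, 39]
negate  [-223, -39]
dup     [-223, -39, -39]
swap    [-223, -39, -39]
drop    [-223, -39]
*       [8697]
-6      [8697, -6]
drop    [8697]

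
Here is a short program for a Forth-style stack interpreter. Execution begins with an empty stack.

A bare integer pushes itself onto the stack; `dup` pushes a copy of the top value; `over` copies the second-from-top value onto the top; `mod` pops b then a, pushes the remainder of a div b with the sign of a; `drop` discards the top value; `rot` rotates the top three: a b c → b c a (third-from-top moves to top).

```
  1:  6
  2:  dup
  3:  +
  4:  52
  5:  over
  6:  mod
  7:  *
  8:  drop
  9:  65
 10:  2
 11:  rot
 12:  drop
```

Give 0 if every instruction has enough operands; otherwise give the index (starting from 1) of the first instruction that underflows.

11

6    -> 6
dup  -> 6 6
+    -> 12
52   -> 12 52
over -> 12 52 12
mod  -> 12 4
*    -> 48
drop -> (empty)
65   -> 65
2    -> 65 2
rot  — needs 3 operands, stack has 2 → underflow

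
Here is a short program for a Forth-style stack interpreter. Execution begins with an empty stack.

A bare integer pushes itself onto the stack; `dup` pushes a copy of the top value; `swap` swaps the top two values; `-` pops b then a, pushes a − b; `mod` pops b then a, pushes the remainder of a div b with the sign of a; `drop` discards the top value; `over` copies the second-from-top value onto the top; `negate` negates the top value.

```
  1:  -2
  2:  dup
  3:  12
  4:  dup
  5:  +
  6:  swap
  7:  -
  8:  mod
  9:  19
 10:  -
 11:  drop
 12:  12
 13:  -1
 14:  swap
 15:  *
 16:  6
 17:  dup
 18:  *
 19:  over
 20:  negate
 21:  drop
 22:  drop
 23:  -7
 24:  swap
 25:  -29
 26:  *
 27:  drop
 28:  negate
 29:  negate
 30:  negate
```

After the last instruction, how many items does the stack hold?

-2     -> [-2]
dup    -> [-2, -2]
12     -> [-2, -2, 12]
dup    -> [-2, -2, 12, 12]
+      -> [-2, -2, 24]
swap   -> [-2, 24, -2]
-      -> [-2, 26]
mod    -> [-2]
19     -> [-2, 19]
-      -> [-21]
drop   -> []
12     -> [12]
-1     -> [12, -1]
swap   -> [-1, 12]
*      -> [-12]
6      -> [-12, 6]
dup    -> [-12, 6, 6]
*      -> [-12, 36]
over   -> [-12, 36, -12]
negate -> [-12, 36, 12]
drop   -> [-12, 36]
drop   -> [-12]
-7     -> [-12, -7]
swap   -> [-7, -12]
-29    -> [-7, -12, -29]
*      -> [-7, 348]
drop   -> [-7]
negate -> [7]
negate -> [-7]
negate -> [7]

1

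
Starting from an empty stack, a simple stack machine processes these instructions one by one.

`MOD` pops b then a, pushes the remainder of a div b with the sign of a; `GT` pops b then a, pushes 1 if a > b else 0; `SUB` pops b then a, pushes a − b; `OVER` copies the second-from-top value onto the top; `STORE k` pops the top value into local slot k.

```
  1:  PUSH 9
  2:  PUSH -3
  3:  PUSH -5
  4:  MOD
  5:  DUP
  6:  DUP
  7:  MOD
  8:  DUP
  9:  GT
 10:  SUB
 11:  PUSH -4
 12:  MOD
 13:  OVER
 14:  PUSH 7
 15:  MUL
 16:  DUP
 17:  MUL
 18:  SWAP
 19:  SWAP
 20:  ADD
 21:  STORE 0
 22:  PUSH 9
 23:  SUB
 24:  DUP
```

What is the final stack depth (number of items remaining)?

PUSH 9  -> [9]
PUSH -3 -> [9, -3]
PUSH -5 -> [9, -3, -5]
MOD     -> [9, -3]
DUP     -> [9, -3, -3]
DUP     -> [9, -3, -3, -3]
MOD     -> [9, -3, 0]
DUP     -> [9, -3, 0, 0]
GT      -> [9, -3, 0]
SUB     -> [9, -3]
PUSH -4 -> [9, -3, -4]
MOD     -> [9, -3]
OVER    -> [9, -3, 9]
PUSH 7  -> [9, -3, 9, 7]
MUL     -> [9, -3, 63]
DUP     -> [9, -3, 63, 63]
MUL     -> [9, -3, 3969]
SWAP    -> [9, 3969, -3]
SWAP    -> [9, -3, 3969]
ADD     -> [9, 3966]
STORE 0 -> [9]
PUSH 9  -> [9, 9]
SUB     -> [0]
DUP     -> [0, 0]

2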